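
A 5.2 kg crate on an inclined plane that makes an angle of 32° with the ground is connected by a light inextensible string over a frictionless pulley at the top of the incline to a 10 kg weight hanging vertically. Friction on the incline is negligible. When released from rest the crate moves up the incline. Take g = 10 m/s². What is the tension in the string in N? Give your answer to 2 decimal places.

52.34 N

For the crate on the incline: the weight component along the slope is m₁g sin 32° = 5.2 × 10 × 0.5299 = 27.555 N and the normal force is N = m₁g cos 32° = 44.099 N.
Newton's second law for the crate (up-slope positive): T − 27.555 = 5.2 a. For the hanging weight (downward positive): 10 × 10 − T = 10 a.
Adding the two equations eliminates T: 72.445 = 15.2 a, so a = 4.7661 m/s².
Then from the hanging weight's equation, T = 10 × (10 − 4.7661) = 52.339 N.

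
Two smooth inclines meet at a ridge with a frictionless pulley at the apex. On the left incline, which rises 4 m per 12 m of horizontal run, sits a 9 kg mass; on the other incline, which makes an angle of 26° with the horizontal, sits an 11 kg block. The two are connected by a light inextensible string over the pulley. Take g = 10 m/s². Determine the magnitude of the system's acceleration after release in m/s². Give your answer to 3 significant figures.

0.988 m/s²

Resolve each weight along its own incline: the 9 kg mass has component 9 × 10 × sin 18.43° = 28.460 N down its slope, and the 11 kg mass has 11 × 10 × sin 26° = 48.221 N down its slope.
The 11 kg side's 48.221 N exceeds the other side's 28.460 N, so that mass slides down and the 9 kg mass slides up. Taking that direction as positive, Newton's second law for the whole system gives 48.221 − 28.460 = (9 + 11) a, so a = 19.761 / 20 = 0.9880 m/s².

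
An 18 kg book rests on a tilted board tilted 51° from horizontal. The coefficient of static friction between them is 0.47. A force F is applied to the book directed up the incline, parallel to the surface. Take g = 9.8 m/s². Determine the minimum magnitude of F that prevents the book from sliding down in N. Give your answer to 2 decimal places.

84.91 N

The normal force is N = mg cos 51° = 111.012 N. With F at its minimum the book is on the verge of sliding down, so static friction is at its maximum μ_s N = 0.47 × 111.012 = 52.176 N and acts up the slope.
Equilibrium along the incline: F + μ_s N = mg sin 51°, so F = 137.089 − 52.176 = 84.913 N.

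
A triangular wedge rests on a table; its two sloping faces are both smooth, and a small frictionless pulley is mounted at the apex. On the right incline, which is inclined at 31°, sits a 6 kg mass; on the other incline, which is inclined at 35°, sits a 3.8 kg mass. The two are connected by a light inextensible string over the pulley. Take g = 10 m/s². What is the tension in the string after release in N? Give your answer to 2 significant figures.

Resolve each weight along its own incline: the 6 kg mass has component 6 × 10 × sin 31° = 30.902 N down its slope, and the 3.8 kg mass has 3.8 × 10 × sin 35° = 21.796 N down its slope.
The 6 kg side's 30.902 N exceeds the other side's 21.796 N, so that mass slides down and the 3.8 kg mass slides up. Taking that direction as positive, Newton's second law for the whole system gives 30.902 − 21.796 = (6 + 3.8) a, so a = 9.106 / 9.8 = 0.9292 m/s².
For the 3.8 kg mass (up-slope positive): T − 21.796 = 3.8 × 0.9292, so T = 25.327 N.

25 N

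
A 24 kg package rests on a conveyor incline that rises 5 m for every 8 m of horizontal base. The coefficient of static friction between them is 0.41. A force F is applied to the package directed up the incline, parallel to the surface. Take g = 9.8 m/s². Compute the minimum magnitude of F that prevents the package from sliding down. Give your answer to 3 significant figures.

42.9 N

The normal force is N = mg cos 32.01° = 199.449 N. With F at its minimum the package is on the verge of sliding down, so static friction is at its maximum μ_s N = 0.41 × 199.449 = 81.774 N and acts up the slope.
Equilibrium along the incline: F + μ_s N = mg sin 32.01°, so F = 124.656 − 81.774 = 42.882 N.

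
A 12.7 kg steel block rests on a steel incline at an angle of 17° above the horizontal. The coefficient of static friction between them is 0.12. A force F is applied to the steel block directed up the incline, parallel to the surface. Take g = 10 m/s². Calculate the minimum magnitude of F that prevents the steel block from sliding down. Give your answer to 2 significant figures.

23 N

The normal force is N = mg cos 17° = 121.451 N. With F at its minimum the steel block is on the verge of sliding down, so static friction is at its maximum μ_s N = 0.12 × 121.451 = 14.574 N and acts up the slope.
Equilibrium along the incline: F + μ_s N = mg sin 17°, so F = 37.131 − 14.574 = 22.557 N.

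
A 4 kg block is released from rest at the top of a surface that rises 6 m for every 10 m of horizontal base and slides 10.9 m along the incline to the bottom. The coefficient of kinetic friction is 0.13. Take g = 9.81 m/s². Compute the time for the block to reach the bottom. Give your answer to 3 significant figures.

2.35 s

The weight component along the incline is mg sin 30.96° = 20.189 N and the normal force is N = mg cos 30.96° = 33.648 N.
Friction up the slope is f = μN = 0.13 × 33.648 = 4.374 N, so the net downslope force is 20.189 − 4.374 = 15.815 N and a = 15.815 / 4 = 3.9537 m/s².
Starting from rest, L = ½at², so t = √(2L/a) = √(2 × 10.9 / 3.9537) = 2.3482 s.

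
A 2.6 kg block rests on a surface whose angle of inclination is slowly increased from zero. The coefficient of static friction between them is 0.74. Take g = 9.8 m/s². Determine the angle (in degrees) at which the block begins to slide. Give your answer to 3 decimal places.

At the threshold of sliding, static friction is at its maximum μ_s N and exactly balances the weight component along the incline: mg sin θ = μ_s mg cos θ.
Hence tan θ = μ_s = 0.74, so θ = arctan(0.74) = 36.5014°.

36.501°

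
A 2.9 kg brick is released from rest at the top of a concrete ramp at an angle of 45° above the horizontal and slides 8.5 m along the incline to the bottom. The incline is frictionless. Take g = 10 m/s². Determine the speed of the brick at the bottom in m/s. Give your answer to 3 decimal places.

10.964 m/s

The weight component along the incline is mg sin 45° = 20.506 N and the normal force is N = mg cos 45° = 20.506 N.
With no friction, a = g sin 45° = 7.0711 m/s².
Starting from rest over a distance of 8.5 m, v² = 2aL = 2 × 7.0711 × 8.5 = 120.2087, so v = 10.9640 m/s.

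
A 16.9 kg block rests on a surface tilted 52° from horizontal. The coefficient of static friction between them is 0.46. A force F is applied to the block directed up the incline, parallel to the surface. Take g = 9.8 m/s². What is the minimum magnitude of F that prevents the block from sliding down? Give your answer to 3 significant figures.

83.6 N

The normal force is N = mg cos 52° = 101.966 N. With F at its minimum the block is on the verge of sliding down, so static friction is at its maximum μ_s N = 0.46 × 101.966 = 46.904 N and acts up the slope.
Equilibrium along the incline: F + μ_s N = mg sin 52°, so F = 130.510 − 46.904 = 83.606 N.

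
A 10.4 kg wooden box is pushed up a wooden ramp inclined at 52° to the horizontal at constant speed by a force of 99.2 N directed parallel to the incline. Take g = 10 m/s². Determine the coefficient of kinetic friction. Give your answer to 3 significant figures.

At constant speed ΣF = 0 along the incline. The applied 99.2 N acts up the slope; the weight component mg sin 52° = 81.953 N and kinetic friction μN both act down the slope.
So 99.2 = 81.953 + μ × 64.029, giving μ = (99.2 − 81.953) / 64.029 = 0.2694.

0.269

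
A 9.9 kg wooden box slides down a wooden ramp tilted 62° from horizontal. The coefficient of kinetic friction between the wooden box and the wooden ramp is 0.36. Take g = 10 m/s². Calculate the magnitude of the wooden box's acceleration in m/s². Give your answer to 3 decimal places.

Resolving the weight along the incline: the component pulling the wooden box down the slope is mg sin 62° = 9.9 × 10 × 0.8829 = 87.407 N, and the normal force is N = mg cos 62° = 9.9 × 10 × 0.4695 = 46.480 N.
Kinetic friction acts up the slope with magnitude f = μN = 0.36 × 46.480 = 16.733 N.
Net force along the incline is 87.407 − 16.733 = 70.674 N, so a = 70.674 / 9.9 = 7.1388 m/s².

7.139 m/s²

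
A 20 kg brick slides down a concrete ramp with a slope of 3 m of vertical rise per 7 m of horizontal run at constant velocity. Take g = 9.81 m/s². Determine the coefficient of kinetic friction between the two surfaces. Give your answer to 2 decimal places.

0.43

At constant velocity the net force along the incline is zero: mg sin 23.20° = μ mg cos 23.20°.
So μ = tan 23.20° = 0.3939 / 0.9191 = 0.4286.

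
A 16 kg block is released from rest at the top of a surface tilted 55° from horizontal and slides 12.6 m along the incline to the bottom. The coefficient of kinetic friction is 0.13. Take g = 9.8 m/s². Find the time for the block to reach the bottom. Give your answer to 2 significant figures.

1.9 s

The weight component along the incline is mg sin 55° = 128.443 N and the normal force is N = mg cos 55° = 89.937 N.
Friction up the slope is f = μN = 0.13 × 89.937 = 11.692 N, so the net downslope force is 128.443 − 11.692 = 116.751 N and a = 116.751 / 16 = 7.2969 m/s².
Starting from rest, L = ½at², so t = √(2L/a) = √(2 × 12.6 / 7.2969) = 1.8584 s.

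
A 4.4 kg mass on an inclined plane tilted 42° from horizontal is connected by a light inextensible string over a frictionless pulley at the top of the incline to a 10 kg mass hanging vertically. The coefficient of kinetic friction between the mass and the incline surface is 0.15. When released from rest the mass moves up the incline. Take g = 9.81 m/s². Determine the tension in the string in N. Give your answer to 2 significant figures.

For the mass on the incline: the weight component along the slope is m₁g sin 42° = 4.4 × 9.81 × 0.6691 = 28.881 N and the normal force is N = m₁g cos 42° = 32.077 N.
Kinetic friction opposes the mass's motion up the incline: f = μN = 0.15 × 32.077 = 4.812 N acting down the slope.
Newton's second law for the mass (up-slope positive): T − 28.881 − 4.812 = 4.4 a. For the hanging mass (downward positive): 10 × 9.81 − T = 10 a.
Adding the two equations eliminates T: 64.407 = 14.4 a, so a = 4.4727 m/s².
Then from the hanging mass's equation, T = 10 × (9.81 − 4.4727) = 53.373 N.

53 N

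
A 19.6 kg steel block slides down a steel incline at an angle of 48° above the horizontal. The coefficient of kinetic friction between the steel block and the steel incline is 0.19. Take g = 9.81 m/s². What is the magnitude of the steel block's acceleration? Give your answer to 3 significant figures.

6.04 m/s²

Resolving the weight along the incline: the component pulling the steel block down the slope is mg sin 48° = 19.6 × 9.81 × 0.7431 = 142.880 N, and the normal force is N = mg cos 48° = 19.6 × 9.81 × 0.6691 = 128.652 N.
Kinetic friction acts up the slope with magnitude f = μN = 0.19 × 128.652 = 24.444 N.
Net force along the incline is 142.880 − 24.444 = 118.436 N, so a = 118.436 / 19.6 = 6.0427 m/s².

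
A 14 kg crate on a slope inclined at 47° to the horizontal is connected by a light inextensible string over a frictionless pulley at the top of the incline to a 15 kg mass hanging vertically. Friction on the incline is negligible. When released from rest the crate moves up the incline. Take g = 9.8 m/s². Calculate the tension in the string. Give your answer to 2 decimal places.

For the crate on the incline: the weight component along the slope is m₁g sin 47° = 14 × 9.8 × 0.7314 = 100.348 N and the normal force is N = m₁g cos 47° = 93.570 N.
Newton's second law for the crate (up-slope positive): T − 100.348 = 14 a. For the hanging mass (downward positive): 15 × 9.8 − T = 15 a.
Adding the two equations eliminates T: 46.652 = 29 a, so a = 1.6087 m/s².
Then from the hanging mass's equation, T = 15 × (9.8 − 1.6087) = 122.870 N.

122.87 N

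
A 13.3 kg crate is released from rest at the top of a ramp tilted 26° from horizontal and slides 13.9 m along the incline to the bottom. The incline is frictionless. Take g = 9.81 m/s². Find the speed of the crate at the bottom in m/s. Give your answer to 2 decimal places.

10.93 m/s

The weight component along the incline is mg sin 26° = 57.196 N and the normal force is N = mg cos 26° = 117.268 N.
With no friction, a = g sin 26° = 4.3004 m/s².
Starting from rest over a distance of 13.9 m, v² = 2aL = 2 × 4.3004 × 13.9 = 119.5511, so v = 10.9339 m/s.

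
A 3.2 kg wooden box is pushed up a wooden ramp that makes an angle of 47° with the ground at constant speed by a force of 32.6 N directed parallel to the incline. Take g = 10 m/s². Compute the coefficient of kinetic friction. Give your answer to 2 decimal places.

At constant speed ΣF = 0 along the incline. The applied 32.6 N acts up the slope; the weight component mg sin 47° = 23.403 N and kinetic friction μN both act down the slope.
So 32.6 = 23.403 + μ × 21.824, giving μ = (32.6 − 23.403) / 21.824 = 0.4214.

0.42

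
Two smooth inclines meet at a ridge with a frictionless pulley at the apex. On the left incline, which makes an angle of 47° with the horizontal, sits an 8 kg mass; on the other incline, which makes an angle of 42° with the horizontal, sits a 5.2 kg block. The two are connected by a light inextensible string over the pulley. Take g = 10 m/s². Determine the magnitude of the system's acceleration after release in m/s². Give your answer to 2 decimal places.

1.80 m/s²

Resolve each weight along its own incline: the 8 kg mass has component 8 × 10 × sin 47° = 58.508 N down its slope, and the 5.2 kg mass has 5.2 × 10 × sin 42° = 34.795 N down its slope.
The 8 kg side's 58.508 N exceeds the other side's 34.795 N, so that mass slides down and the 5.2 kg mass slides up. Taking that direction as positive, Newton's second law for the whole system gives 58.508 − 34.795 = (8 + 5.2) a, so a = 23.713 / 13.2 = 1.7964 m/s².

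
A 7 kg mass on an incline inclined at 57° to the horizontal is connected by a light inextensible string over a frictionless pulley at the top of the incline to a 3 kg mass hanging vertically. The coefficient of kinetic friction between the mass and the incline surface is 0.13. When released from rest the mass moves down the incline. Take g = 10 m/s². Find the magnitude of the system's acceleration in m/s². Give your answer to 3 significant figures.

2.38 m/s²

For the mass on the incline: the weight component along the slope is m₁g sin 57° = 7 × 10 × 0.8387 = 58.709 N and the normal force is N = m₁g cos 57° = 38.125 N.
Kinetic friction opposes the mass's motion down the incline: f = μN = 0.13 × 38.125 = 4.956 N acting up the slope.
Newton's second law for the mass (down-slope positive): 58.709 − 4.956 − T = 7 a. For the hanging mass (upward positive): T − 3 × 10 = 3 a.
Adding the two equations eliminates T: 23.753 = 10 a, so a = 2.3753 m/s².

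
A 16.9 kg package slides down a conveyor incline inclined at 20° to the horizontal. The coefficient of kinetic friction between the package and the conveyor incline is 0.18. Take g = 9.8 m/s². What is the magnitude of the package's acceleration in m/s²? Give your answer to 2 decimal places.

1.69 m/s²

Resolving the weight along the incline: the component pulling the package down the slope is mg sin 20° = 16.9 × 9.8 × 0.3420 = 56.642 N, and the normal force is N = mg cos 20° = 16.9 × 9.8 × 0.9397 = 155.633 N.
Kinetic friction acts up the slope with magnitude f = μN = 0.18 × 155.633 = 28.014 N.
Net force along the incline is 56.642 − 28.014 = 28.628 N, so a = 28.628 / 16.9 = 1.6940 m/s².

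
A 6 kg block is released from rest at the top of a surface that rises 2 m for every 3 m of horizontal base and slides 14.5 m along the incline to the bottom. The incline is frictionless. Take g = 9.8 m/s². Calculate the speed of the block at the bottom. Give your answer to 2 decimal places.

The weight component along the incline is mg sin 33.69° = 32.616 N and the normal force is N = mg cos 33.69° = 48.925 N.
With no friction, a = g sin 33.69° = 5.4361 m/s².
Starting from rest over a distance of 14.5 m, v² = 2aL = 2 × 5.4361 × 14.5 = 157.6469, so v = 12.5558 m/s.

12.56 m/s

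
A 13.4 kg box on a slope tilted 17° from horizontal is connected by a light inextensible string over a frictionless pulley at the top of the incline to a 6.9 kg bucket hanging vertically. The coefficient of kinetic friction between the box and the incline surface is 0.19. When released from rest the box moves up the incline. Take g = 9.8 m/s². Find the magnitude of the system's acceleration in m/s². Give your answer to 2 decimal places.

For the box on the incline: the weight component along the slope is m₁g sin 17° = 13.4 × 9.8 × 0.2924 = 38.398 N and the normal force is N = m₁g cos 17° = 125.582 N.
Kinetic friction opposes the box's motion up the incline: f = μN = 0.19 × 125.582 = 23.861 N acting down the slope.
Newton's second law for the box (up-slope positive): T − 38.398 − 23.861 = 13.4 a. For the hanging bucket (downward positive): 6.9 × 9.8 − T = 6.9 a.
Adding the two equations eliminates T: 5.361 = 20.3 a, so a = 0.2641 m/s².

0.26 m/s²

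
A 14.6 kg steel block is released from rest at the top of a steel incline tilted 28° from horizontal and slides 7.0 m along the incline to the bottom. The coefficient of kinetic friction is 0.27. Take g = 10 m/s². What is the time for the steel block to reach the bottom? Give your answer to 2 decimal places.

2.46 s

The weight component along the incline is mg sin 28° = 68.543 N and the normal force is N = mg cos 28° = 128.910 N.
Friction up the slope is f = μN = 0.27 × 128.910 = 34.806 N, so the net downslope force is 68.543 − 34.806 = 33.737 N and a = 33.737 / 14.6 = 2.3108 m/s².
Starting from rest, L = ½at², so t = √(2L/a) = √(2 × 7.0 / 2.3108) = 2.4614 s.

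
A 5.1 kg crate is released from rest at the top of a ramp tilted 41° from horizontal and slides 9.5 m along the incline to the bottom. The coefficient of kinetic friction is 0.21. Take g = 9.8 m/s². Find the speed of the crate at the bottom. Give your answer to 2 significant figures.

The weight component along the incline is mg sin 41° = 32.790 N and the normal force is N = mg cos 41° = 37.720 N.
Friction up the slope is f = μN = 0.21 × 37.720 = 7.921 N, so the net downslope force is 32.790 − 7.921 = 24.869 N and a = 24.869 / 5.1 = 4.8763 m/s².
Starting from rest over a distance of 9.5 m, v² = 2aL = 2 × 4.8763 × 9.5 = 92.6497, so v = 9.6255 m/s.

9.6 m/s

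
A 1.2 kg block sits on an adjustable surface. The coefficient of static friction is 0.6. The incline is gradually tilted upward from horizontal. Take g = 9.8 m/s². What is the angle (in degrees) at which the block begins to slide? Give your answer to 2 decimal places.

At the threshold of sliding, static friction is at its maximum μ_s N and exactly balances the weight component along the incline: mg sin θ = μ_s mg cos θ.
Hence tan θ = μ_s = 0.6, so θ = arctan(0.6) = 30.9638°.

30.96°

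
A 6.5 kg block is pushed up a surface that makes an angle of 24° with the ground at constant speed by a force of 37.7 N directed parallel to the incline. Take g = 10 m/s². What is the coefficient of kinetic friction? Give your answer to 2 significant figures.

At constant speed ΣF = 0 along the incline. The applied 37.7 N acts up the slope; the weight component mg sin 24° = 26.438 N and kinetic friction μN both act down the slope.
So 37.7 = 26.438 + μ × 59.380, giving μ = (37.7 − 26.438) / 59.380 = 0.1897.

0.19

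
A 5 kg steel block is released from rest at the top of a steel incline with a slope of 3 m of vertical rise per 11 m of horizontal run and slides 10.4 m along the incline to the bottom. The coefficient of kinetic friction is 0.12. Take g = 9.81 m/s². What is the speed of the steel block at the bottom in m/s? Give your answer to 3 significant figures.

5.48 m/s

The weight component along the incline is mg sin 15.26° = 12.906 N and the normal force is N = mg cos 15.26° = 47.322 N.
Friction up the slope is f = μN = 0.12 × 47.322 = 5.679 N, so the net downslope force is 12.906 − 5.679 = 7.227 N and a = 7.227 / 5 = 1.4454 m/s².
Starting from rest over a distance of 10.4 m, v² = 2aL = 2 × 1.4454 × 10.4 = 30.0643, so v = 5.4831 m/s.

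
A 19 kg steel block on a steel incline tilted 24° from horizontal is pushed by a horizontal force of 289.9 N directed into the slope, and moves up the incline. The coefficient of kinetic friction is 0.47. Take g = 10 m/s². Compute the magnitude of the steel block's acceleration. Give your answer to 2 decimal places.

The horizontal push has components F cos 24° = 289.9 × 0.9135 = 264.824 N up the incline and F sin 24° = 289.9 × 0.4067 = 117.902 N pressing into the surface.
The normal force is therefore N = mg cos 24° + F sin 24° = 173.565 + 117.902 = 291.467 N, and kinetic friction down the slope is μN = 0.47 × 291.467 = 136.989 N.
Along the incline: F cos 24° − mg sin 24° − μN = ma, so 264.824 − 77.273 − 136.989 = 19 a, giving a = 2.6612 m/s².

2.66 m/s²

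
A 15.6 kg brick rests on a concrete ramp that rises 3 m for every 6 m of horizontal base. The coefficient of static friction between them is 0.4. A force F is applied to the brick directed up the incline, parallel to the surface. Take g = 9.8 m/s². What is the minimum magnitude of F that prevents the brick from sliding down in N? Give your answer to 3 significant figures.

13.7 N

The normal force is N = mg cos 26.57° = 136.740 N. With F at its minimum the brick is on the verge of sliding down, so static friction is at its maximum μ_s N = 0.4 × 136.740 = 54.696 N and acts up the slope.
Equilibrium along the incline: F + μ_s N = mg sin 26.57°, so F = 68.370 − 54.696 = 13.674 N.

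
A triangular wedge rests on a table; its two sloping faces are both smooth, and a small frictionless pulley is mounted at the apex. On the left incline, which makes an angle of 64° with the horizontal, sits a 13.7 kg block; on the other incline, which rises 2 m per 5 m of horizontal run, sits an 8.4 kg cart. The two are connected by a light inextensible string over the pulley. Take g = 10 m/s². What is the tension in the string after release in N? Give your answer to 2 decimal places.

Resolve each weight along its own incline: the 13.7 kg mass has component 13.7 × 10 × sin 64° = 123.135 N down its slope, and the 8.4 kg mass has 8.4 × 10 × sin 21.80° = 31.197 N down its slope.
The 13.7 kg side's 123.135 N exceeds the other side's 31.197 N, so that mass slides down and the 8.4 kg mass slides up. Taking that direction as positive, Newton's second law for the whole system gives 123.135 − 31.197 = (13.7 + 8.4) a, so a = 91.938 / 22.1 = 4.1601 m/s².
For the 8.4 kg mass (up-slope positive): T − 31.197 = 8.4 × 4.1601, so T = 66.142 N.

66.14 N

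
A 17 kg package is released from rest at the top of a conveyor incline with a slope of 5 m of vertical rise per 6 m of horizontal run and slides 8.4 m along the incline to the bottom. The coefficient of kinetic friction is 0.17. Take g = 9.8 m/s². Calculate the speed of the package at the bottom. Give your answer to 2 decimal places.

The weight component along the incline is mg sin 39.81° = 106.655 N and the normal force is N = mg cos 39.81° = 127.986 N.
Friction up the slope is f = μN = 0.17 × 127.986 = 21.758 N, so the net downslope force is 106.655 − 21.758 = 84.897 N and a = 84.897 / 17 = 4.9939 m/s².
Starting from rest over a distance of 8.4 m, v² = 2aL = 2 × 4.9939 × 8.4 = 83.8975, so v = 9.1596 m/s.

9.16 m/s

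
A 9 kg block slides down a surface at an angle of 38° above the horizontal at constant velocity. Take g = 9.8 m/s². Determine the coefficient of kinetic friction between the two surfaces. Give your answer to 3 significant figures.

0.781

At constant velocity the net force along the incline is zero: mg sin 38° = μ mg cos 38°.
So μ = tan 38° = 0.6157 / 0.7880 = 0.7813.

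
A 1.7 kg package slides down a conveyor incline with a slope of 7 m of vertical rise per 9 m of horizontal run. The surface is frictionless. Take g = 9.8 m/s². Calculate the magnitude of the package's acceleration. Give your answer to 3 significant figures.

Resolving the weight along the incline: the component pulling the package down the slope is mg sin 37.87° = 1.7 × 9.8 × 0.6139 = 10.228 N, and the normal force is N = mg cos 37.87° = 1.7 × 9.8 × 0.7894 = 13.151 N.
With no friction the net force along the incline is 10.228 N, so a = g sin 37.87° = 10.228 / 1.7 = 6.0165 m/s².

6.02 m/s²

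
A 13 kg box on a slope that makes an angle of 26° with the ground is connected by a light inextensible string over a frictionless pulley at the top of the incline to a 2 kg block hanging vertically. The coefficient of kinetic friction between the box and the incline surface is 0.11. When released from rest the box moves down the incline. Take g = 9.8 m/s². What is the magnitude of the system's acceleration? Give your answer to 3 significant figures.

1.58 m/s²

For the box on the incline: the weight component along the slope is m₁g sin 26° = 13 × 9.8 × 0.4384 = 55.852 N and the normal force is N = m₁g cos 26° = 114.506 N.
Kinetic friction opposes the box's motion down the incline: f = μN = 0.11 × 114.506 = 12.596 N acting up the slope.
Newton's second law for the box (down-slope positive): 55.852 − 12.596 − T = 13 a. For the hanging block (upward positive): T − 2 × 9.8 = 2 a.
Adding the two equations eliminates T: 23.656 = 15 a, so a = 1.5771 m/s².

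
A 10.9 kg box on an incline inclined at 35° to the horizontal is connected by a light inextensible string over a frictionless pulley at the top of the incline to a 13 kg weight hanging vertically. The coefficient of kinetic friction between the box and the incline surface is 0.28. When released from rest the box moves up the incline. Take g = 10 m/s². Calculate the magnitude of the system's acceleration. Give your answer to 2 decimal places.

For the box on the incline: the weight component along the slope is m₁g sin 35° = 10.9 × 10 × 0.5736 = 62.522 N and the normal force is N = m₁g cos 35° = 89.288 N.
Kinetic friction opposes the box's motion up the incline: f = μN = 0.28 × 89.288 = 25.001 N acting down the slope.
Newton's second law for the box (up-slope positive): T − 62.522 − 25.001 = 10.9 a. For the hanging weight (downward positive): 13 × 10 − T = 13 a.
Adding the two equations eliminates T: 42.477 = 23.9 a, so a = 1.7773 m/s².

1.78 m/s²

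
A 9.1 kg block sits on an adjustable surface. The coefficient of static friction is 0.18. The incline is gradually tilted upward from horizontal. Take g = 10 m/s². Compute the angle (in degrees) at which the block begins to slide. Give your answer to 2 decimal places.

10.20°

At the threshold of sliding, static friction is at its maximum μ_s N and exactly balances the weight component along the incline: mg sin θ = μ_s mg cos θ.
Hence tan θ = μ_s = 0.18, so θ = arctan(0.18) = 10.2040°.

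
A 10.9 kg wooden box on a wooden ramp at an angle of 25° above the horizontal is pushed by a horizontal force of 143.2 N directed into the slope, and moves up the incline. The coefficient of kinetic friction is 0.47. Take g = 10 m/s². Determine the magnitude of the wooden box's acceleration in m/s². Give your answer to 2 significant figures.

The horizontal push has components F cos 25° = 143.2 × 0.9063 = 129.782 N up the incline and F sin 25° = 143.2 × 0.4226 = 60.516 N pressing into the surface.
The normal force is therefore N = mg cos 25° + F sin 25° = 98.787 + 60.516 = 159.303 N, and kinetic friction down the slope is μN = 0.47 × 159.303 = 74.872 N.
Along the incline: F cos 25° − mg sin 25° − μN = ma, so 129.782 − 46.063 − 74.872 = 10.9 a, giving a = 0.8117 m/s².

0.81 m/s²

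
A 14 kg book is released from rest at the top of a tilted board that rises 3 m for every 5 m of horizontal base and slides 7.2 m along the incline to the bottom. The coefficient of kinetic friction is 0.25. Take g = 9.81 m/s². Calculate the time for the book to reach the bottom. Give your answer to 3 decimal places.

The weight component along the incline is mg sin 30.96° = 70.661 N and the normal force is N = mg cos 30.96° = 117.768 N.
Friction up the slope is f = μN = 0.25 × 117.768 = 29.442 N, so the net downslope force is 70.661 − 29.442 = 41.219 N and a = 41.219 / 14 = 2.9442 m/s².
Starting from rest, L = ½at², so t = √(2L/a) = √(2 × 7.2 / 2.9442) = 2.2116 s.

2.212 s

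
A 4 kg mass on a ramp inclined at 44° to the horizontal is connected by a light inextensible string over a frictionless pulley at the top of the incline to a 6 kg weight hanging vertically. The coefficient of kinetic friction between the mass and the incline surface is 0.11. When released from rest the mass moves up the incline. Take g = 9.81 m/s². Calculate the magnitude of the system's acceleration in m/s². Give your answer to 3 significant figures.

For the mass on the incline: the weight component along the slope is m₁g sin 44° = 4 × 9.81 × 0.6947 = 27.260 N and the normal force is N = m₁g cos 44° = 28.227 N.
Kinetic friction opposes the mass's motion up the incline: f = μN = 0.11 × 28.227 = 3.105 N acting down the slope.
Newton's second law for the mass (up-slope positive): T − 27.260 − 3.105 = 4 a. For the hanging weight (downward positive): 6 × 9.81 − T = 6 a.
Adding the two equations eliminates T: 28.495 = 10 a, so a = 2.8495 m/s².

2.85 m/s²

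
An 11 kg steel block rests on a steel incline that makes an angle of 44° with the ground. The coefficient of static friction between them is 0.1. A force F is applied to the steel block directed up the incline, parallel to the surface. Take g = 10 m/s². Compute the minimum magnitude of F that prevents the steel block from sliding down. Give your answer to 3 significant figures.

The normal force is N = mg cos 44° = 79.127 N. With F at its minimum the steel block is on the verge of sliding down, so static friction is at its maximum μ_s N = 0.1 × 79.127 = 7.913 N and acts up the slope.
Equilibrium along the incline: F + μ_s N = mg sin 44°, so F = 76.412 − 7.913 = 68.499 N.

68.5 N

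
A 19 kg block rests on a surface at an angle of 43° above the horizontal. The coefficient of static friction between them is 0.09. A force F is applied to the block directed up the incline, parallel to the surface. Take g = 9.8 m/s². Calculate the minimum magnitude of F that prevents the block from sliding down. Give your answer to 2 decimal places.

The normal force is N = mg cos 43° = 136.178 N. With F at its minimum the block is on the verge of sliding down, so static friction is at its maximum μ_s N = 0.09 × 136.178 = 12.256 N and acts up the slope.
Equilibrium along the incline: F + μ_s N = mg sin 43°, so F = 126.988 − 12.256 = 114.732 N.

114.73 N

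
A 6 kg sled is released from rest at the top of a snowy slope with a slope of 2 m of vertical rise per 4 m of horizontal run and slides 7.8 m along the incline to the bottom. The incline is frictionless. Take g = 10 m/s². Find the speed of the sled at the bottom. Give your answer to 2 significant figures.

8.4 m/s

The weight component along the incline is mg sin 26.57° = 26.833 N and the normal force is N = mg cos 26.57° = 53.666 N.
With no friction, a = g sin 26.57° = 4.4721 m/s².
Starting from rest over a distance of 7.8 m, v² = 2aL = 2 × 4.4721 × 7.8 = 69.7648, so v = 8.3525 m/s.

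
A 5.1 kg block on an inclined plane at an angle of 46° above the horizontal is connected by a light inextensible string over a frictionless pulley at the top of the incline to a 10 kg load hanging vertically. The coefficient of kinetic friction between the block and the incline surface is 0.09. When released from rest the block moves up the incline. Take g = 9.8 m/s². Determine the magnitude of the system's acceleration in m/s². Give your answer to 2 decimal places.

3.90 m/s²

For the block on the incline: the weight component along the slope is m₁g sin 46° = 5.1 × 9.8 × 0.7193 = 35.951 N and the normal force is N = m₁g cos 46° = 34.719 N.
Kinetic friction opposes the block's motion up the incline: f = μN = 0.09 × 34.719 = 3.125 N acting down the slope.
Newton's second law for the block (up-slope positive): T − 35.951 − 3.125 = 5.1 a. For the hanging load (downward positive): 10 × 9.8 − T = 10 a.
Adding the two equations eliminates T: 58.924 = 15.1 a, so a = 3.9023 m/s².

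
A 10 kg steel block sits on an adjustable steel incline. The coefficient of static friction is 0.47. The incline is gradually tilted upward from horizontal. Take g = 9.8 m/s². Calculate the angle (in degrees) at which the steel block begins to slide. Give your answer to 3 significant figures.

At the threshold of sliding, static friction is at its maximum μ_s N and exactly balances the weight component along the incline: mg sin θ = μ_s mg cos θ.
Hence tan θ = μ_s = 0.47, so θ = arctan(0.47) = 25.1735°.

25.2°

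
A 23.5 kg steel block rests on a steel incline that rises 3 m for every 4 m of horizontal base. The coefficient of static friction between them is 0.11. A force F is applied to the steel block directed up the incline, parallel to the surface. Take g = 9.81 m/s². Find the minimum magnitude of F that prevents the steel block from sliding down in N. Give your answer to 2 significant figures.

120 N

The normal force is N = mg cos 36.87° = 184.428 N. With F at its minimum the steel block is on the verge of sliding down, so static friction is at its maximum μ_s N = 0.11 × 184.428 = 20.287 N and acts up the slope.
Equilibrium along the incline: F + μ_s N = mg sin 36.87°, so F = 138.321 − 20.287 = 118.034 N.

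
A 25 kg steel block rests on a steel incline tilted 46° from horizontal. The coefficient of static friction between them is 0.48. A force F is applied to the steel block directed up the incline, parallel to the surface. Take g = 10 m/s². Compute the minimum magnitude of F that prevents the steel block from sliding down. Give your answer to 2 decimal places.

The normal force is N = mg cos 46° = 173.665 N. With F at its minimum the steel block is on the verge of sliding down, so static friction is at its maximum μ_s N = 0.48 × 173.665 = 83.359 N and acts up the slope.
Equilibrium along the incline: F + μ_s N = mg sin 46°, so F = 179.835 − 83.359 = 96.476 N.

96.48 N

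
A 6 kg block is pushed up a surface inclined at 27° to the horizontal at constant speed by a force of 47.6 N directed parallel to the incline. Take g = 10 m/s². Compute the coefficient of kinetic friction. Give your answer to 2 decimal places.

At constant speed ΣF = 0 along the incline. The applied 47.6 N acts up the slope; the weight component mg sin 27° = 27.239 N and kinetic friction μN both act down the slope.
So 47.6 = 27.239 + μ × 53.460, giving μ = (47.6 − 27.239) / 53.460 = 0.3809.

0.38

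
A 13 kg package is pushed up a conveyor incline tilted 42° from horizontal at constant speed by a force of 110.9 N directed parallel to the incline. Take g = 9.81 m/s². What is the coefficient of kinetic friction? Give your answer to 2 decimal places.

0.27

At constant speed ΣF = 0 along the incline. The applied 110.9 N acts up the slope; the weight component mg sin 42° = 85.334 N and kinetic friction μN both act down the slope.
So 110.9 = 85.334 + μ × 94.773, giving μ = (110.9 − 85.334) / 94.773 = 0.2698.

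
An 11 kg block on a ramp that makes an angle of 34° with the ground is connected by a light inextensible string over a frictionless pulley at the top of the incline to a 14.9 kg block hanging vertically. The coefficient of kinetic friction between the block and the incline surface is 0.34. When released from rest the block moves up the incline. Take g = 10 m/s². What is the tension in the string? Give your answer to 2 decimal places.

116.51 N

For the block on the incline: the weight component along the slope is m₁g sin 34° = 11 × 10 × 0.5592 = 61.512 N and the normal force is N = m₁g cos 34° = 91.194 N.
Kinetic friction opposes the block's motion up the incline: f = μN = 0.34 × 91.194 = 31.006 N acting down the slope.
Newton's second law for the block (up-slope positive): T − 61.512 − 31.006 = 11 a. For the hanging block (downward positive): 14.9 × 10 − T = 14.9 a.
Adding the two equations eliminates T: 56.482 = 25.9 a, so a = 2.1808 m/s².
Then from the hanging block's equation, T = 14.9 × (10 − 2.1808) = 116.506 N.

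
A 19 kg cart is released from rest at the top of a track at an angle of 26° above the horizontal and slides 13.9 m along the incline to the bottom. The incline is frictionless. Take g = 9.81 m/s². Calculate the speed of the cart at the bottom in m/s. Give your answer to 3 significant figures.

10.9 m/s

The weight component along the incline is mg sin 26° = 81.708 N and the normal force is N = mg cos 26° = 167.526 N.
With no friction, a = g sin 26° = 4.3004 m/s².
Starting from rest over a distance of 13.9 m, v² = 2aL = 2 × 4.3004 × 13.9 = 119.5511, so v = 10.9339 m/s.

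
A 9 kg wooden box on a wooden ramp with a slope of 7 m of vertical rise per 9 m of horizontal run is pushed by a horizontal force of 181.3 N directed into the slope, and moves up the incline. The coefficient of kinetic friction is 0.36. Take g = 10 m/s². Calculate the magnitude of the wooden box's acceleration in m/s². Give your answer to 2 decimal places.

The horizontal push has components F cos 37.87° = 181.3 × 0.7894 = 143.118 N up the incline and F sin 37.87° = 181.3 × 0.6139 = 111.300 N pressing into the surface.
The normal force is therefore N = mg cos 37.87° + F sin 37.87° = 71.046 + 111.300 = 182.346 N, and kinetic friction down the slope is μN = 0.36 × 182.346 = 65.645 N.
Along the incline: F cos 37.87° − mg sin 37.87° − μN = ma, so 143.118 − 55.251 − 65.645 = 9 a, giving a = 2.4691 m/s².

2.47 m/s²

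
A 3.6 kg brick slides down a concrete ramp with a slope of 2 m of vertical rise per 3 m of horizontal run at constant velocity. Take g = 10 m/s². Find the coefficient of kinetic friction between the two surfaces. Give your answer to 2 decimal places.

0.67

At constant velocity the net force along the incline is zero: mg sin 33.69° = μ mg cos 33.69°.
So μ = tan 33.69° = 0.5547 / 0.8321 = 0.6666.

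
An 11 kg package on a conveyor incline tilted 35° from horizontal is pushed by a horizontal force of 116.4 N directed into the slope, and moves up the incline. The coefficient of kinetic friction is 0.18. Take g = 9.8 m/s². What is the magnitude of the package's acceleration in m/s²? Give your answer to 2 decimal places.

The horizontal push has components F cos 35° = 116.4 × 0.8192 = 95.355 N up the incline and F sin 35° = 116.4 × 0.5736 = 66.767 N pressing into the surface.
The normal force is therefore N = mg cos 35° + F sin 35° = 88.310 + 66.767 = 155.077 N, and kinetic friction down the slope is μN = 0.18 × 155.077 = 27.914 N.
Along the incline: F cos 35° − mg sin 35° − μN = ma, so 95.355 − 61.834 − 27.914 = 11 a, giving a = 0.5097 m/s².

0.51 m/s²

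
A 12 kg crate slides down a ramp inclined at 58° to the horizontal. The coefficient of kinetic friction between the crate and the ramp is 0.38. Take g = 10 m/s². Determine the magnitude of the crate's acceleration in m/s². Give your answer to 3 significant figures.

Resolving the weight along the incline: the component pulling the crate down the slope is mg sin 58° = 12 × 10 × 0.8480 = 101.760 N, and the normal force is N = mg cos 58° = 12 × 10 × 0.5299 = 63.588 N.
Kinetic friction acts up the slope with magnitude f = μN = 0.38 × 63.588 = 24.163 N.
Net force along the incline is 101.760 − 24.163 = 77.597 N, so a = 77.597 / 12 = 6.4664 m/s².

6.47 m/s²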